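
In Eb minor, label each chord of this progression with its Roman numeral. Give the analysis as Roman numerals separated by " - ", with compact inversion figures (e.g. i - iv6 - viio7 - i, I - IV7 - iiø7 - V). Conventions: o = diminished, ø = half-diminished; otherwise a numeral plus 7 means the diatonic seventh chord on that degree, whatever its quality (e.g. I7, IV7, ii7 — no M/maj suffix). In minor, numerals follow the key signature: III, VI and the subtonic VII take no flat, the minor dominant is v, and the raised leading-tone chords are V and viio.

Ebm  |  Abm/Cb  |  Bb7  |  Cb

i - iv6 - V7 - VI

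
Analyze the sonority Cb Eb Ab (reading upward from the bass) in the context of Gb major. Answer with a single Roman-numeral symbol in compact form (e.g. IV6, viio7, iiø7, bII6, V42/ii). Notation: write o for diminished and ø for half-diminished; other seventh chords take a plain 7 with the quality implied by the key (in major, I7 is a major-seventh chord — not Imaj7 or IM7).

ii6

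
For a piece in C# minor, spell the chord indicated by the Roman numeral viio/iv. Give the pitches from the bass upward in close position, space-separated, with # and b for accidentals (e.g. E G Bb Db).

E# G# B

The slash marks an applied leading-tone chord: viio of iv. In C# minor, iv is F#, so the leading tone to it is E#, a half step below.
Building a diminished triad on E# gives E#-G#-B.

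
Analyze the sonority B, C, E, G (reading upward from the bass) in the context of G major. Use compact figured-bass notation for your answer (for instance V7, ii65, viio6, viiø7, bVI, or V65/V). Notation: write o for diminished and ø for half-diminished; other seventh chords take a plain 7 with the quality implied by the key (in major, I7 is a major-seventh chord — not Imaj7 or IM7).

The pitches C-E-G-B form a major seventh chord rooted on C.
C is scale degree 4 in G major, and a major seventh chord on that degree is written IV7.
With B in the bass the chord is in third inversion, so the figured bass is 42.

IV42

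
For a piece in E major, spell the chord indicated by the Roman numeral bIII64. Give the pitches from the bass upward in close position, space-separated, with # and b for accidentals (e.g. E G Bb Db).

D G B

Scale degree 3 in E major is G#; lowering it a half step gives G. bIII64 is a major triad on the lowered third degree, borrowed from the parallel minor.
So the chord is G-B-D, a major triad.
The figured bass 64 indicates second inversion, placing the fifth (D) in the bass: D-G-B.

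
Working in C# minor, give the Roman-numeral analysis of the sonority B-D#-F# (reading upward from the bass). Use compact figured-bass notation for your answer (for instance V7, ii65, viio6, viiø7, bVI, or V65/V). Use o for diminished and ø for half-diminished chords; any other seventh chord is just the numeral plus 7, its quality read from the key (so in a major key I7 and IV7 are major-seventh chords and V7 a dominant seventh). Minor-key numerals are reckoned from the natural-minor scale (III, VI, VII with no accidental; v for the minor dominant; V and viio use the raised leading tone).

VII

The pitches B-D#-F# form a major triad rooted on B.
B is scale degree 7 in C# minor, and a major triad on that degree is written VII.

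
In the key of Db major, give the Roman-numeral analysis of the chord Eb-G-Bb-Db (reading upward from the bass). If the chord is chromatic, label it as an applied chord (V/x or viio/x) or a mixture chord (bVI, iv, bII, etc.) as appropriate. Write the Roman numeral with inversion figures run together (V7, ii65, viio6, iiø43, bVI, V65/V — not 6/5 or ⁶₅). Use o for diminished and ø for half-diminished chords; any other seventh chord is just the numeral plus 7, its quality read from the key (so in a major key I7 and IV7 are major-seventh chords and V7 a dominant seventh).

Stacked in thirds the chord is Eb-G-Bb-Db: a dominant seventh chord on Eb.
Eb is not a diatonic chord root with this quality in Db major, but it lies a perfect fifth above Ab (V), so the chord functions as an applied dominant of V.

V7/V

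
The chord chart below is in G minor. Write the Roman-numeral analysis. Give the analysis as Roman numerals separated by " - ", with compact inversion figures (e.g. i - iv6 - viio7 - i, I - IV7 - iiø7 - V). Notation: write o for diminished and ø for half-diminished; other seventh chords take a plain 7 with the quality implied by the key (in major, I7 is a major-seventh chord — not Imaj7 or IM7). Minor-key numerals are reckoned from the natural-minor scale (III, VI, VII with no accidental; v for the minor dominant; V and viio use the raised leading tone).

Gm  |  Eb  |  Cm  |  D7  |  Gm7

Gm: minor triad on G = scale degree 1 → i.
Eb has root Eb, degree 6 in G minor, so VI.
Cm: minor triad on C = scale degree 4 → iv.
D7: dominant seventh chord on D = scale degree 5 → V7.
Gm7 has root G, degree 1 in G minor, so i7.

i - VI - iv - V7 - i7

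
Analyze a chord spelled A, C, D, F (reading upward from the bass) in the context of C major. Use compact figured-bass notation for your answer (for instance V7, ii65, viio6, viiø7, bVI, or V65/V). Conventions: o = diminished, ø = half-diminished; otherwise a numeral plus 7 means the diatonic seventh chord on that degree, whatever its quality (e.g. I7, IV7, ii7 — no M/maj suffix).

Stacked in thirds the chord is D-F-A-C: a minor seventh chord on D.
D is scale degree 2 in C major, and a minor seventh chord on that degree is written ii7.
With A in the bass the chord is in second inversion, so the figured bass is 43.

ii43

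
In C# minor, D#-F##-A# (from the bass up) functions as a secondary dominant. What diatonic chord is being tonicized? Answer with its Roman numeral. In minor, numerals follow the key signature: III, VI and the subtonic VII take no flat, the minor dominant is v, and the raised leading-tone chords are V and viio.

V

The chord is a major triad on D#.
A dominant resolves down a perfect fifth: D# → G#. In C# minor, G# is scale degree 5, i.e. V.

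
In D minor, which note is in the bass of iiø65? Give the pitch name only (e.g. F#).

iiø in D minor has root E; the chord is E-G-Bb-D.
The figure 65 means first inversion — the third is in the bass.

G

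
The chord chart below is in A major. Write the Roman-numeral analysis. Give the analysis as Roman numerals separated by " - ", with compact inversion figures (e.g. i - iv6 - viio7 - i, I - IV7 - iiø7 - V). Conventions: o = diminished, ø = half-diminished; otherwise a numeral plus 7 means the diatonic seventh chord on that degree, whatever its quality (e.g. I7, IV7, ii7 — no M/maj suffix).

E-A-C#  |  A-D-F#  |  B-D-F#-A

I64 - IV64 - ii7

E-A-C#: root A is the tonic; major triad there is I64.
A-D-F#: major triad on D = scale degree 4 → IV64.
B-D-F#-A: root B is the supertonic; minor seventh chord there is ii7.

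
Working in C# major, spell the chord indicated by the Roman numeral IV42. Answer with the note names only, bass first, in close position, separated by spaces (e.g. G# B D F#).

E# F# A# C#

In C# major, scale degree 4 is F#, and the diatonic chord built there is a major seventh chord.
That chord is spelled F#-A#-C#-E#.
With the 42 figure the chord is in third inversion; from the bass E# upward in close position it reads E#-F#-A#-C#.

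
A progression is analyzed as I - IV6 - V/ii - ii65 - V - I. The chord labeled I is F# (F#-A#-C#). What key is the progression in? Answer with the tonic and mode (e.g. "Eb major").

F# major

The chord F# is a major triad rooted on F#; its label is I.
If F# is scale degree 1 and the mode makes that degree carry a major triad, the tonic is F# and the mode is major.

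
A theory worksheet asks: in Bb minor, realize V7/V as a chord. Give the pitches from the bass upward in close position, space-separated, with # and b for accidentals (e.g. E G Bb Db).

V7/V is a secondary dominant — the dominant seventh of V. V in Bb minor is F, so the applied chord's root is C, a perfect fifth above.
Building a dominant seventh chord on C gives C-E-G-Bb.

C E G Bb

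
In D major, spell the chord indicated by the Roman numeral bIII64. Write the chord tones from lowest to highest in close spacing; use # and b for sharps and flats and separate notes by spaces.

C F A

bIII64 is a major triad on the lowered third degree, borrowed from the parallel minor. In D major that root is F.
So the chord is F-A-C, a major triad.
With the 64 figure the chord is in second inversion; from the bass C upward in close position it reads C-F-A.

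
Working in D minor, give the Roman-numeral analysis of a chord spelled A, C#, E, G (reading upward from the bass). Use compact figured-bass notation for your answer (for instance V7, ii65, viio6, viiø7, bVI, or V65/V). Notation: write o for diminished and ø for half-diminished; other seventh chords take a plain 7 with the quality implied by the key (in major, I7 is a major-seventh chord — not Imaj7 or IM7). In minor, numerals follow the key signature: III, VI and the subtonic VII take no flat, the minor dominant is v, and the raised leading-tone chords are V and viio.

Stacked in thirds the chord is A-C#-E-G: a dominant seventh chord on A.
In D minor, A is the dominant; the diatonic dominant seventh chord there is V7.

V7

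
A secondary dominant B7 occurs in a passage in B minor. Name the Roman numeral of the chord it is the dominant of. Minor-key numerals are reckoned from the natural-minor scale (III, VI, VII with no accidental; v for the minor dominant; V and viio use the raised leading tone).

The chord is a dominant seventh chord on B.
A dominant resolves down a perfect fifth: B → E. In B minor, E is scale degree 4, i.e. iv.

iv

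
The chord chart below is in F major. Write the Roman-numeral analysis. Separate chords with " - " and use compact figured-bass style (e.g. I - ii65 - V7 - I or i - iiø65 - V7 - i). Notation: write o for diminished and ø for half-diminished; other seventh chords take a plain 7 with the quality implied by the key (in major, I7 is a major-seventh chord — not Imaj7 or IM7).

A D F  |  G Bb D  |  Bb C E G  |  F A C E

vi64 - ii - V42 - I7

A-D-F has root D, degree 6 in F major, so vi64.
G-Bb-D: root G is the supertonic; minor triad there is ii.
Bb-C-E-G has root C, degree 5 in F major, so V42.
F-A-C-E: major seventh chord on F = scale degree 1 → I7.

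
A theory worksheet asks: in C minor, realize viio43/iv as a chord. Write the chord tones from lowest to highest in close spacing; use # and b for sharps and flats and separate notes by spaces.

Bb Db E G

viio43/iv is a secondary leading-tone chord. The target iv is F in C minor; the applied chord is rooted a semitone below, on E.
Building a fully diminished seventh chord on E gives E-G-Bb-Db.
The figured bass 43 indicates second inversion, placing the fifth (Bb) in the bass: Bb-Db-E-G.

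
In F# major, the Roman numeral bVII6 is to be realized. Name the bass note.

bVII in F# major has root E; the chord is E-G#-B.
The figure 6 means first inversion — the third is in the bass.

G#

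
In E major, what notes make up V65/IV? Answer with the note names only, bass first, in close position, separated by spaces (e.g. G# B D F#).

G# B D E

The slash means an applied dominant: we want the dominant of IV. In E major, IV is A major, and its dominant is built on E.
Building a dominant seventh chord on E gives E-G#-B-D.
The figured bass 65 indicates first inversion, placing the third (G#) in the bass: G#-B-D-E.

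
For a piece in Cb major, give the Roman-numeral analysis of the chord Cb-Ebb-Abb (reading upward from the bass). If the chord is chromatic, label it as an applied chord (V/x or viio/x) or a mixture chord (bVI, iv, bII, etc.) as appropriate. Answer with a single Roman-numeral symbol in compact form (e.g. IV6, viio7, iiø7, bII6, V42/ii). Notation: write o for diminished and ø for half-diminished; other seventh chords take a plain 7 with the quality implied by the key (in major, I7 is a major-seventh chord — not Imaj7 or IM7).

bVI6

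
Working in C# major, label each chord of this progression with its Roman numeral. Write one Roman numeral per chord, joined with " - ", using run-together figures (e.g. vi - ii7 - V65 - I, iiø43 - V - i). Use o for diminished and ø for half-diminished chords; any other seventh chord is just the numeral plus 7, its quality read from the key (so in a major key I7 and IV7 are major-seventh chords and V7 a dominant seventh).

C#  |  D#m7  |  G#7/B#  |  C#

I - ii7 - V65 - I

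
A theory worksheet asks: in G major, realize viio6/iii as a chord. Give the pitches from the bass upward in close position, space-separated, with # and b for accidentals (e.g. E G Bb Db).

C# E A#

The slash marks an applied leading-tone chord: viio of iii. In G major, iii is B, so the leading tone to it is A#, a half step below.
Building a diminished triad on A# gives A#-C#-E.
With the 6 figure the chord is in first inversion; from the bass C# upward in close position it reads C#-E-A#.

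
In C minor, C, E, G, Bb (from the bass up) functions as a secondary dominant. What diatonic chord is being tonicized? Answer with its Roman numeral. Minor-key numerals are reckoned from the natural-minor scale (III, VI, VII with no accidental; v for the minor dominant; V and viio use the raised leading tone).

iv

The chord is a dominant seventh chord on C.
A dominant resolves down a perfect fifth: C → F. In C minor, F is scale degree 4, i.e. iv.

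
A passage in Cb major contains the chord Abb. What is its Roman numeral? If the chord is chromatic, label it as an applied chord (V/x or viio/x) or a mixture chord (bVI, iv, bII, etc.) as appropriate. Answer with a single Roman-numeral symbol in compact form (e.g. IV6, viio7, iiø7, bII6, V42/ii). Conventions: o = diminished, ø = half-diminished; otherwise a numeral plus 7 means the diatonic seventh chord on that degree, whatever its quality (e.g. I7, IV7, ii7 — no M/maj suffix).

The pitches Abb-Cb-Ebb form a major triad rooted on Abb.
Abb is the lowered sixth degree of Cb major (diatonic 6 would be Ab). This is a major triad on the lowered sixth degree, borrowed from the parallel minor.

bVI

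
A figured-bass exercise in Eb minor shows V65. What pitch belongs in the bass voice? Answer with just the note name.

D

V in Eb minor has root Bb; the chord is Bb-D-F-Ab.
The figure 65 means first inversion — the third is in the bass.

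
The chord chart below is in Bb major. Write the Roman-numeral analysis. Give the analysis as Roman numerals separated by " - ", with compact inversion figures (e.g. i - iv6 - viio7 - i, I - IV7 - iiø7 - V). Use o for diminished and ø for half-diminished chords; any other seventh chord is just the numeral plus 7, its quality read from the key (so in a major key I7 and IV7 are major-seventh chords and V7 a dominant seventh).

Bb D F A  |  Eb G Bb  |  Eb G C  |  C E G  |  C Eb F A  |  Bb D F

Bb-D-F-A: major seventh chord on Bb = scale degree 1 → I7.
Eb-G-Bb: major triad on Eb = scale degree 4 → IV.
Eb-G-C: minor triad on C = scale degree 2 → ii6.
C-E-G: chromatic; C is V of V, so V/V.
C-Eb-F-A: root F is the dominant; dominant seventh chord there is V43.
Bb-D-F has root Bb, degree 1 in Bb major, so I.

I7 - IV - ii6 - V/V - V43 - I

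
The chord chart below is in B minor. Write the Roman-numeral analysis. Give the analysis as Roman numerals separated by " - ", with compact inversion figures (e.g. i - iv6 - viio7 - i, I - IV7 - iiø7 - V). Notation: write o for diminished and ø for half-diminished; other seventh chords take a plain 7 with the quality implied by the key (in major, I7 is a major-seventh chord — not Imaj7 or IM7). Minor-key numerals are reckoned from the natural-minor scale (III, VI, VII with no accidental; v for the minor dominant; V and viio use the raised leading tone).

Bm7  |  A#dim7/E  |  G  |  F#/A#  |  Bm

i7 - viio43 - VI - V6 - i

Bm7 has root B, degree 1 in B minor, so i7.
A#dim7/E: root A# is the leading tone; fully diminished seventh chord there is viio43.
G has root G, degree 6 in B minor, so VI.
F#/A# has root F#, degree 5 in B minor, so V6.
Bm: minor triad on B = scale degree 1 → i.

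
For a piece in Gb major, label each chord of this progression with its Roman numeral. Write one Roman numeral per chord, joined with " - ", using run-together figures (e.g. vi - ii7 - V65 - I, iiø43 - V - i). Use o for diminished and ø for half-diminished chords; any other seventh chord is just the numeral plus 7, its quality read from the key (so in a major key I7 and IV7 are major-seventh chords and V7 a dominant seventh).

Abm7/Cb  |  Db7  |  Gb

ii65 - V7 - I

Abm7/Cb has root Ab, degree 2 in Gb major, so ii65.
Db7: root Db is the dominant; dominant seventh chord there is V7.
Gb has root Gb, degree 1 in Gb major, so I.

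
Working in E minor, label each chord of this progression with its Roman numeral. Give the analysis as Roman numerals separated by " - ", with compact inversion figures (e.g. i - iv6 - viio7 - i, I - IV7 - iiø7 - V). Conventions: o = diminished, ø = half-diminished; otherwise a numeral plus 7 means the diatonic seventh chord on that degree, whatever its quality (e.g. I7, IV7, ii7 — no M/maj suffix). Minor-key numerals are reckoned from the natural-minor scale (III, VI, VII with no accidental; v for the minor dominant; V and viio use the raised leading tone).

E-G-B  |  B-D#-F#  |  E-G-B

E-G-B: root E is the tonic; minor triad there is i.
B-D#-F# has root B, degree 5 in E minor, so V.
E-G-B: root E is the tonic; minor triad there is i.

i - V - i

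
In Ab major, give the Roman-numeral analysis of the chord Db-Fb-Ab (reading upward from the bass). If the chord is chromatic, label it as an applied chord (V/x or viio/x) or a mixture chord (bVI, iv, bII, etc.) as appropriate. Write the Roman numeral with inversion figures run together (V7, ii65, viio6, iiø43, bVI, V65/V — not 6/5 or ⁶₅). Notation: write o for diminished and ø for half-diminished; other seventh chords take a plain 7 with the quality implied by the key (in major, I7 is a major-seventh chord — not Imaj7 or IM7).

The pitches Db-Fb-Ab form a minor triad rooted on Db.
Db is the fourth degree of Ab major. This is the minor subdominant, borrowed from the parallel minor.

iv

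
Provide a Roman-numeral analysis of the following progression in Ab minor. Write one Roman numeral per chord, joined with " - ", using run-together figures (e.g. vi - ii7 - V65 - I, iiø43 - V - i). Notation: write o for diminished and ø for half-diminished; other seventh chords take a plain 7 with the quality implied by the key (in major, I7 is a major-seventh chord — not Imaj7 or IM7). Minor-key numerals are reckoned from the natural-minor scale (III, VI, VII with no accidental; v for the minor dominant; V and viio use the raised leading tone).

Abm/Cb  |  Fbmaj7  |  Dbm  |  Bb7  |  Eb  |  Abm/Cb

i6 - VI7 - iv - V7/V - V - i6

Abm/Cb: minor triad on Ab = scale degree 1 → i6.
Fbmaj7 has root Fb, degree 6 in Ab minor, so VI7.
Dbm: root Db is the subdominant; minor triad there is iv.
Bb7: chromatic; Bb is V of V, so V7/V.
Eb has root Eb, degree 5 in Ab minor, so V.
Abm/Cb: root Ab is the tonic; minor triad there is i6.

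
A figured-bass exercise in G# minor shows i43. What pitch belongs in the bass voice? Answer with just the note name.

D#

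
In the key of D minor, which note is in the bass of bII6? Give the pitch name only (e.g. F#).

G

bII in D minor has root Eb; the chord is Eb-G-Bb.
The figure 6 means first inversion — the third is in the bass.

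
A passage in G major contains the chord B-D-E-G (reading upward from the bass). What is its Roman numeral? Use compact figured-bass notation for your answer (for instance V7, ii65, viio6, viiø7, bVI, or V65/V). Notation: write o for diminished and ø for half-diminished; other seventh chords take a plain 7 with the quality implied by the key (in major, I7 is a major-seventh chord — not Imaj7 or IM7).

vi43

Stacked in thirds the chord is E-G-B-D: a minor seventh chord on E.
E is scale degree 6 in G major, and a minor seventh chord on that degree is written vi7.
With B in the bass the chord is in second inversion, so the figured bass is 43.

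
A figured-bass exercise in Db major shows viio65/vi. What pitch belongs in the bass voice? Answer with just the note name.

C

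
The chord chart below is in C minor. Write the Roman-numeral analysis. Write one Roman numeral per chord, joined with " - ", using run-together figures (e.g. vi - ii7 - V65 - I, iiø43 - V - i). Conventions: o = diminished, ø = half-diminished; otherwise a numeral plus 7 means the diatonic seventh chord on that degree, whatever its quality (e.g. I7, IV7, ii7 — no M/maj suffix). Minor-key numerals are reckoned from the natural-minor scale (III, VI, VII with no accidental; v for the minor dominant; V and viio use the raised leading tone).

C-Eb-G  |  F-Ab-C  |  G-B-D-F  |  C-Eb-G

C-Eb-G has root C, degree 1 in C minor, so i.
F-Ab-C: root F is the subdominant; minor triad there is iv.
G-B-D-F has root G, degree 5 in C minor, so V7.
C-Eb-G: root C is the tonic; minor triad there is i.

i - iv - V7 - i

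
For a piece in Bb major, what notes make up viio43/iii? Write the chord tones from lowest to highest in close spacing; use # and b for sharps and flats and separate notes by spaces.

G Bb C# E

The slash marks an applied leading-tone chord: viio of iii. In Bb major, iii is D, so the leading tone to it is C#, a half step below.
Building a fully diminished seventh chord on C# gives C#-E-G-Bb.
With the 43 figure the chord is in second inversion; from the bass G upward in close position it reads G-Bb-C#-E.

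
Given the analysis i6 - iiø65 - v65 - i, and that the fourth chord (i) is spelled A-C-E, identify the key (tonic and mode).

A minor

The anchor chord is a minor triad on A, labeled i.
If A is scale degree 1 and the mode makes that degree carry a minor triad, the tonic is A and the mode is minor.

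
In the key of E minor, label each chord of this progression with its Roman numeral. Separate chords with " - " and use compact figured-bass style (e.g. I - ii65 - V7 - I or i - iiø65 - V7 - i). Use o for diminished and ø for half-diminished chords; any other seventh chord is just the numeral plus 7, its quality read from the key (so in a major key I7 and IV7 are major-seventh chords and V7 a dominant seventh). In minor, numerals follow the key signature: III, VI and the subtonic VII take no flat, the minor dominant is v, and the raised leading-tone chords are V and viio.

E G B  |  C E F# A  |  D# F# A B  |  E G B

i - iiø43 - V65 - i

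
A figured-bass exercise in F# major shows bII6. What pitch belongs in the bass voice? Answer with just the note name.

B

bII in F# major has root G; the chord is G-B-D.
The figure 6 means first inversion — the third is in the bass.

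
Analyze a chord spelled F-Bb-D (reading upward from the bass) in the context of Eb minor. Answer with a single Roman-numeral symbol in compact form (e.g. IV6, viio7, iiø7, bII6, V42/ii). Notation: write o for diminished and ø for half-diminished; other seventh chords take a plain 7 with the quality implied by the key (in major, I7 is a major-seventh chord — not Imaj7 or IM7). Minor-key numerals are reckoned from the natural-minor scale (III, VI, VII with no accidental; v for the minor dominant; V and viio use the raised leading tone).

The pitches Bb-D-F form a major triad rooted on Bb.
Bb is scale degree 5 in Eb minor, and a major triad on that degree is written V.
With F in the bass the chord is in second inversion, so the figured bass is 64.

V64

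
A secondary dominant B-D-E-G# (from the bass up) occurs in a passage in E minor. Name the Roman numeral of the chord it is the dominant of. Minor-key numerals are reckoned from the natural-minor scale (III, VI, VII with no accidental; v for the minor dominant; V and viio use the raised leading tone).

iv

The chord is a dominant seventh chord on E.
A dominant resolves down a perfect fifth: E → A. In E minor, A is scale degree 4, i.e. iv.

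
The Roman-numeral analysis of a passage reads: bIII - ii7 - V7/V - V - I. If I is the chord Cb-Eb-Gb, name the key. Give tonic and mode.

Cb major

The anchor chord is a major triad on Cb, labeled I.
If Cb is scale degree 1 and the mode makes that degree carry a major triad, the tonic is Cb and the mode is major.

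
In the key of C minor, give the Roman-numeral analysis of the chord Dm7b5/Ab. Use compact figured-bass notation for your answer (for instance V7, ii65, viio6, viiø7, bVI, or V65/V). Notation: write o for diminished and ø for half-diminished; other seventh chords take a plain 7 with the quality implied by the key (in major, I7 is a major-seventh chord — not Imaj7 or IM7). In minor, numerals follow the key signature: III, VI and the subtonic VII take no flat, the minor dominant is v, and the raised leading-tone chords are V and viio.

iiø43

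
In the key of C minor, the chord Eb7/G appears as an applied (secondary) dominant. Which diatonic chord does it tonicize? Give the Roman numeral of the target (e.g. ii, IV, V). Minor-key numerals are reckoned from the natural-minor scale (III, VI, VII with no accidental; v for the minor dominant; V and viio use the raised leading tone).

The chord is a dominant seventh chord on Eb.
A dominant resolves down a perfect fifth: Eb → Ab. In C minor, Ab is scale degree 6, i.e. VI.

VI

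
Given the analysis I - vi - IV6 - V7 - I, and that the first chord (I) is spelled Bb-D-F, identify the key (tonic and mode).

Bb major

The chord Bb is a major triad rooted on Bb; its label is I.
If Bb is scale degree 1 and the mode makes that degree carry a major triad, the tonic is Bb and the mode is major.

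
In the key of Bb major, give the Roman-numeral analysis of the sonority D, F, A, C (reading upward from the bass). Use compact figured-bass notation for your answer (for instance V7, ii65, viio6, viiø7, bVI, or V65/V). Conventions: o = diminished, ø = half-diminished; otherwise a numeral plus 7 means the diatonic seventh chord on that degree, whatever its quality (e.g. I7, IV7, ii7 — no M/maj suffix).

The pitches D-F-A-C form a minor seventh chord rooted on D.
In Bb major, D is the mediant; the diatonic minor seventh chord there is iii7.

iii7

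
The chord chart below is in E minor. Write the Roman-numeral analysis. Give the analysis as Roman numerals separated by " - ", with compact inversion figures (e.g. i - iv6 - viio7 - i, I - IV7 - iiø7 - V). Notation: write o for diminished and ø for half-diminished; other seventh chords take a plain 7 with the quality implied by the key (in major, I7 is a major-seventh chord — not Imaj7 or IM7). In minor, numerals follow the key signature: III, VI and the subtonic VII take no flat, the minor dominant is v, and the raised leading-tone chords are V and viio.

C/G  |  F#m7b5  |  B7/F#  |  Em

VI64 - iiø7 - V43 - i

C/G: major triad on C = scale degree 6 → VI64.
F#m7b5 has root F#, degree 2 in E minor, so iiø7.
B7/F# has root B, degree 5 in E minor, so V43.
Em: minor triad on E = scale degree 1 → i.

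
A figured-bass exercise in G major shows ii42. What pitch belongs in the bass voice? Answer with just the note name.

ii in G major has root A; the chord is A-C-E-G.
The figure 42 means third inversion — the seventh is in the bass.

G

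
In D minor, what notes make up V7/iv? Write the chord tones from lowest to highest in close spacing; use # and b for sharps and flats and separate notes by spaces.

The slash means an applied dominant: we want the dominant of iv. In D minor, iv is G minor, and its dominant is built on D.
Building a dominant seventh chord on D gives D-F#-A-C.

D F# A C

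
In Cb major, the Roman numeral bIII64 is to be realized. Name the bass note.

bIII in Cb major has root Ebb; the chord is Ebb-Gb-Bbb.
The figure 64 means second inversion — the fifth is in the bass.

Bbb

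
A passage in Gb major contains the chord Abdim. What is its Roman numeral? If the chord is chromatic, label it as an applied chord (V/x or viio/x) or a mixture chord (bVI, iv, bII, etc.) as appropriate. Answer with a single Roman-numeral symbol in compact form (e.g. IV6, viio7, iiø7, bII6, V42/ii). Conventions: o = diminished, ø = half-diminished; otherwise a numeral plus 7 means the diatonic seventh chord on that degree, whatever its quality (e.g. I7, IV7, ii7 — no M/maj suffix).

iio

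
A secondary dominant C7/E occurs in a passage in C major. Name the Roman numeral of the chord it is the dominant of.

IV

The chord is a dominant seventh chord on C.
A dominant resolves down a perfect fifth: C → F. In C major, F is scale degree 4, i.e. IV.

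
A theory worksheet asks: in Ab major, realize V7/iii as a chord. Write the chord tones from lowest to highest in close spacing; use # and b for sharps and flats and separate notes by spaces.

G B D F

V7/iii is a secondary dominant — the dominant seventh of iii. iii in Ab major is C, so the applied chord's root is G, a perfect fifth above.
Building a dominant seventh chord on G gives G-B-D-F.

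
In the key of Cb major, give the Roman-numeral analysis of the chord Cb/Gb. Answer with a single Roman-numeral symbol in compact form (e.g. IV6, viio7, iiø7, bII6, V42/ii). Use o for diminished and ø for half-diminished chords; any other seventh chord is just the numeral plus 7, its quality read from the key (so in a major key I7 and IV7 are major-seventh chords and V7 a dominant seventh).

The pitches Cb-Eb-Gb form a major triad rooted on Cb.
In Cb major, Cb is the tonic; the diatonic major triad there is I.
With Gb in the bass the chord is in second inversion, so the figured bass is 64.

I64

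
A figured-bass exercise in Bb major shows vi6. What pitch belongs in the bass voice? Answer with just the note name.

Bb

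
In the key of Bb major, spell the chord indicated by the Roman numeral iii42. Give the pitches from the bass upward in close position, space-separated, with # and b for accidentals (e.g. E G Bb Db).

C D F A

In Bb major, the third degree is D, and the diatonic chord built there is a minor seventh chord.
That chord is spelled D-F-A-C.
The figured bass 42 indicates third inversion, placing the seventh (C) in the bass: C-D-F-A.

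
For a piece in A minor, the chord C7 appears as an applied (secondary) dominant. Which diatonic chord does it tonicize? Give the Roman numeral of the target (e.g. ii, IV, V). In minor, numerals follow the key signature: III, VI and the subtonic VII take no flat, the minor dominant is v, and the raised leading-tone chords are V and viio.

VI

The chord is a dominant seventh chord on C.
A dominant resolves down a perfect fifth: C → F. In A minor, F is scale degree 6, i.e. VI.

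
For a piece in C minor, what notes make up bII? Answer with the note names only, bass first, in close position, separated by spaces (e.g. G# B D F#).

bII is the Neapolitan chord — a major triad on the lowered second degree. In C minor that root is Db.
So the chord is Db-F-Ab, a major triad.

Db F Ab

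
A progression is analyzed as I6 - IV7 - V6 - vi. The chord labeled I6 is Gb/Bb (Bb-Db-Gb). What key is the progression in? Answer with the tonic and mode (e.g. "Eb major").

Gb major

The anchor chord is a major triad on Gb, labeled I6.
If Gb is scale degree 1 and the mode makes that degree carry a major triad, the tonic is Gb and the mode is major.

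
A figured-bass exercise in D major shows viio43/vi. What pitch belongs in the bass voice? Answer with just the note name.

E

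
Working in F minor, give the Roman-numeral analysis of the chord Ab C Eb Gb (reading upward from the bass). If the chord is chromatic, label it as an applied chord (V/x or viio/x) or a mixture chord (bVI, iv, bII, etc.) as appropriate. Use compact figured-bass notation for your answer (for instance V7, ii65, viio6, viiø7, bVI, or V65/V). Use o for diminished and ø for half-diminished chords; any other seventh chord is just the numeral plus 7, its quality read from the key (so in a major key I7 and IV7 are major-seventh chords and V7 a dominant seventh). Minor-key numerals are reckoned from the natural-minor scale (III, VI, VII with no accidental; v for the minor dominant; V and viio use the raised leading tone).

The pitches Ab-C-Eb-Gb form a dominant seventh chord rooted on Ab.
Ab is not a diatonic chord root with this quality in F minor, but it lies a perfect fifth above Db (VI), so the chord functions as an applied dominant of VI.

V7/VI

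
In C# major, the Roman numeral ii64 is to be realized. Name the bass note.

A#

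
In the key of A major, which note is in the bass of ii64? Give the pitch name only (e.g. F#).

F#

ii in A major has root B; the chord is B-D-F#.
The figure 64 means second inversion — the fifth is in the bass.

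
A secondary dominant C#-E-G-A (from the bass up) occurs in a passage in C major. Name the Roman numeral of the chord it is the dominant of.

ii

The chord is a dominant seventh chord on A.
A dominant resolves down a perfect fifth: A → D. In C major, D is scale degree 2, i.e. ii.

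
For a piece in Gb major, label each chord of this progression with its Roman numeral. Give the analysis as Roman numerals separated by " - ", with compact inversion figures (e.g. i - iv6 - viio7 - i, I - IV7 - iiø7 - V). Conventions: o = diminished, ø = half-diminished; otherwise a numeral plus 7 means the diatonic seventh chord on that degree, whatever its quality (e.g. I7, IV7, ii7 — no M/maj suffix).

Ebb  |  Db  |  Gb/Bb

bVI - V - I6

Ebb: major triad on Ebb — chromatic; bVI (borrowed from the parallel minor).
Db: root Db is the dominant; major triad there is V.
Gb/Bb: root Gb is the tonic; major triad there is I6.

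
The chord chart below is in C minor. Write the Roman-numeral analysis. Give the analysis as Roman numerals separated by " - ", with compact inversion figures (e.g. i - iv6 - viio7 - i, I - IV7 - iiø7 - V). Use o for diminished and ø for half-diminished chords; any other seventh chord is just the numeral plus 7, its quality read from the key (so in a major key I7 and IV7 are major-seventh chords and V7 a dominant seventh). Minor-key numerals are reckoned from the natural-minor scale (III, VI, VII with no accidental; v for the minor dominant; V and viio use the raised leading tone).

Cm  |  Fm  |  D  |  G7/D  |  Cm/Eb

i - iv - V/V - V43 - i6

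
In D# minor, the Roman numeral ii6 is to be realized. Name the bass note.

ii in D# minor has root E#; the chord is E#-G#-B#.
The figure 6 means first inversion — the third is in the bass.

G#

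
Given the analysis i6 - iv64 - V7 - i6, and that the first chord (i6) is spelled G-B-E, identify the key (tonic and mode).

E minor

The anchor chord is a minor triad on E, labeled i6.
If E is scale degree 1 and the mode makes that degree carry a minor triad, the tonic is E and the mode is minor.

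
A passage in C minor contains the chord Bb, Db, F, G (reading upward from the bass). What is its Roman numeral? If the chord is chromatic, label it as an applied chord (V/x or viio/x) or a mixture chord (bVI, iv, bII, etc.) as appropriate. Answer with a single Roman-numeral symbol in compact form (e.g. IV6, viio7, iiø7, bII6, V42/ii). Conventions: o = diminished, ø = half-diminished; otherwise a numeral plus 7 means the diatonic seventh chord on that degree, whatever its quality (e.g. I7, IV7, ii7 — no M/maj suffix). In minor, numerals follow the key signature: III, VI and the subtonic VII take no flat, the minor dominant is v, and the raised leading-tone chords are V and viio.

viiø65/VI

Stacked in thirds the chord is G-Bb-Db-F: a half-diminished seventh chord on G.
G sits a half step below Ab (VI in C minor); a diminished chord there is the applied leading-tone chord of VI.
With Bb in the bass the chord is in first inversion, so the figured bass is 65.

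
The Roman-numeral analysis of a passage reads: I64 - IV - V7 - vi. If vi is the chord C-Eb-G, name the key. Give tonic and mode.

Eb major

The anchor chord is a minor triad on C, labeled vi.
vi on C implies C is the submediant; that puts the tonic at Eb, and the lowercase numeral fits major mode.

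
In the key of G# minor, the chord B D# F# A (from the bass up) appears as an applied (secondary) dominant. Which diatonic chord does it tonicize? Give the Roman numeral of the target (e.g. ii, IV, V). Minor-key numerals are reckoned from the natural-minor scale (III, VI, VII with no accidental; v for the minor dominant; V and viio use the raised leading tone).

VI

The chord is a dominant seventh chord on B.
A dominant resolves down a perfect fifth: B → E. In G# minor, E is scale degree 6, i.e. VI.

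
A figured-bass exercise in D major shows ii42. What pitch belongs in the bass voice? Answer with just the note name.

D

ii in D major has root E; the chord is E-G-B-D.
The figure 42 means third inversion — the seventh is in the bass.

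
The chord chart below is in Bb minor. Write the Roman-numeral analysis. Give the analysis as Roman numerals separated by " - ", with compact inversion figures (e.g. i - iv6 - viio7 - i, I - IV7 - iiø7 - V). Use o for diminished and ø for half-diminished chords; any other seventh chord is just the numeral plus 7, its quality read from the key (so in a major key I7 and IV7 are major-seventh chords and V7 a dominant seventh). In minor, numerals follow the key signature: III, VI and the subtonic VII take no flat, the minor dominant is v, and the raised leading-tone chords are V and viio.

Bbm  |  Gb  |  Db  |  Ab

Bbm: minor triad on Bb = scale degree 1 → i.
Gb has root Gb, degree 6 in Bb minor, so VI.
Db: root Db is the mediant; major triad there is III.
Ab: root Ab is the subtonic; major triad there is VII.

i - VI - III - VII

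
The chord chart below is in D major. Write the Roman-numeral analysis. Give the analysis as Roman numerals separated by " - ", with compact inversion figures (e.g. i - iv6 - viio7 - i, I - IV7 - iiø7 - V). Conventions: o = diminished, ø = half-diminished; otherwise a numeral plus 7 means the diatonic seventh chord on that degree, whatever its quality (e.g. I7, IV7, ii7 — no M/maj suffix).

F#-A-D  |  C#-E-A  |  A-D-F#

I6 - V6 - I64

F#-A-D: major triad on D = scale degree 1 → I6.
C#-E-A has root A, degree 5 in D major, so V6.
A-D-F#: root D is the tonic; major triad there is I64.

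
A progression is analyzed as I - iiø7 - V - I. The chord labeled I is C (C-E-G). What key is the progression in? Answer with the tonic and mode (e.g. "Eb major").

C major

I is given as C-E-G — a major triad with root C.
If C is scale degree 1 and the mode makes that degree carry a major triad, the tonic is C and the mode is major.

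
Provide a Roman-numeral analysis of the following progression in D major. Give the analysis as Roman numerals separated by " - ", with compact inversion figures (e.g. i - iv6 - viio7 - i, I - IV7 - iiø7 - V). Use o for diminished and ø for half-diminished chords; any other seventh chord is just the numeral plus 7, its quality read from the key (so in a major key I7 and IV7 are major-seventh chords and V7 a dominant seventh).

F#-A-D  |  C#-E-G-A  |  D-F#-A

F#-A-D: root D is the tonic; major triad there is I6.
C#-E-G-A has root A, degree 5 in D major, so V65.
D-F#-A: root D is the tonic; major triad there is I.

I6 - V65 - I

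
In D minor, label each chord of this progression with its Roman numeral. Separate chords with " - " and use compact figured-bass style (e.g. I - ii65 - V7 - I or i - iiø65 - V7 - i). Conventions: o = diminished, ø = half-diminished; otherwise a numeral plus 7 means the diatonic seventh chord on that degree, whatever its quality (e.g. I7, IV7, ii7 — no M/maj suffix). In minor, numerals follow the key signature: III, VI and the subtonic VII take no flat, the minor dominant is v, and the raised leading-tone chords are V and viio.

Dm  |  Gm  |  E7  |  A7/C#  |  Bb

i - iv - V7/V - V65 - VI

Dm: minor triad on D = scale degree 1 → i.
Gm: root G is the subdominant; minor triad there is iv.
E7: chromatic; E is V of V, so V7/V.
A7/C#: root A is the dominant; dominant seventh chord there is V65.
Bb: major triad on Bb = scale degree 6 → VI.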